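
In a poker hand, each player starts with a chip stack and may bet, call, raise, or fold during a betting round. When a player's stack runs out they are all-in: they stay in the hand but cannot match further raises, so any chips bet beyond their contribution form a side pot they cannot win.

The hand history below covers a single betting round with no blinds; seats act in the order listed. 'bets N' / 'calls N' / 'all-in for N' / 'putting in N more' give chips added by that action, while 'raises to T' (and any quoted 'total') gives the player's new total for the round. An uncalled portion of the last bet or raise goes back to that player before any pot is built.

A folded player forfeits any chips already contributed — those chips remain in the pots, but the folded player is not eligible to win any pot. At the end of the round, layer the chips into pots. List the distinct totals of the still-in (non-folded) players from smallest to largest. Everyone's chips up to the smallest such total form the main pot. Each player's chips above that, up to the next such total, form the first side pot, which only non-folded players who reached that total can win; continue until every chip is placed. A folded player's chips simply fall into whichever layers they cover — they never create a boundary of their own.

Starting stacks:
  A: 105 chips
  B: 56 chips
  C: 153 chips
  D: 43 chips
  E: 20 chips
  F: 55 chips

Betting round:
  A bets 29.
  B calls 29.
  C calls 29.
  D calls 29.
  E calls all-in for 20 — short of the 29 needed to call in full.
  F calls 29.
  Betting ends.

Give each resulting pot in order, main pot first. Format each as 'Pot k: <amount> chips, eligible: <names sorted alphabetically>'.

Contributions: A=29, B=29, C=29, D=29, E=20, F=29
Pot levels (distinct totals of non-folded players): 20, 29
Layer 1-20: 20 each from A, B, C, D, E, F = 20*6 = 120 chips; eligible A, B, C, D, E, F
Layer 21-29: 9 each from A, B, C, D, F = 9*5 = 45 chips; eligible A, B, C, D, F

Pot 1: 120 chips, eligible: A, B, C, D, E, F
Pot 2: 45 chips, eligible: A, B, C, D, F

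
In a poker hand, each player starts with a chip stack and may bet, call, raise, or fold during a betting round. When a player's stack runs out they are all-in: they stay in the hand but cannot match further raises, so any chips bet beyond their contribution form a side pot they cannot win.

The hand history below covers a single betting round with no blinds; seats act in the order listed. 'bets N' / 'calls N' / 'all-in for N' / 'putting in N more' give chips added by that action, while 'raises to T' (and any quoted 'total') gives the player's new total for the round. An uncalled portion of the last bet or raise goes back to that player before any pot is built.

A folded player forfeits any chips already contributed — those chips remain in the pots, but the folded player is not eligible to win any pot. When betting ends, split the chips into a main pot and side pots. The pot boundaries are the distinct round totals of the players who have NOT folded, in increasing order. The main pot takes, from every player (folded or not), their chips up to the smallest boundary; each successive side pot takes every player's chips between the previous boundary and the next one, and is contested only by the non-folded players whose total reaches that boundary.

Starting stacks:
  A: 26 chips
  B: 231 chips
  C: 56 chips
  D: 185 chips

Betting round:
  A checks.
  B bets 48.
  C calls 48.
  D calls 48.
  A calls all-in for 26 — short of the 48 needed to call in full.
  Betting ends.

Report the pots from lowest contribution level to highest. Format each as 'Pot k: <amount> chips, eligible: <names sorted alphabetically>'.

Pot 1: 104 chips, eligible: A, B, C, D
Pot 2: 66 chips, eligible: B, C, D

Derivation:
Contributions: A=26, B=48, C=48, D=48
Pot levels (distinct totals of non-folded players): 26, 48
Layer 1-26: 26 each from A, B, C, D = 26*4 = 104 chips; eligible A, B, C, D
Layer 27-48: 22 each from B, C, D = 22*3 = 66 chips; eligible B, C, D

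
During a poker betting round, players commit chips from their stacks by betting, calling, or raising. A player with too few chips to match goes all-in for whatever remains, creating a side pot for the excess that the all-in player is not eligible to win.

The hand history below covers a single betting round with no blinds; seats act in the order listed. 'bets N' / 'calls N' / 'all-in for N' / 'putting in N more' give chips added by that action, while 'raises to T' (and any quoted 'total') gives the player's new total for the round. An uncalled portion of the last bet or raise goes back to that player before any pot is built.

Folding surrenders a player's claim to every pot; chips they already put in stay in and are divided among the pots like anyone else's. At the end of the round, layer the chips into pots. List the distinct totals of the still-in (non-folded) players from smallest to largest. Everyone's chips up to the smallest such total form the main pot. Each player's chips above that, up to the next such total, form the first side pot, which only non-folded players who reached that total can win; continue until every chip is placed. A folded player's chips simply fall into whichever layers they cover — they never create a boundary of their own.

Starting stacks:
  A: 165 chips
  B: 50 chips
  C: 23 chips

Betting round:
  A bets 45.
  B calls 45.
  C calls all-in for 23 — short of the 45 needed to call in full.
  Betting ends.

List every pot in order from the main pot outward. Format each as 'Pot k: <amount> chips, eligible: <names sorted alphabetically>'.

Pot 1: 69 chips, eligible: A, B, C
Pot 2: 44 chips, eligible: A, B

Derivation:
Contributions: A=45, B=45, C=23
Pot levels (distinct totals of non-folded players): 23, 45
Layer 1-23: 23 each from A, B, C = 23*3 = 69 chips; eligible A, B, C
Layer 24-45: 22 each from A, B = 22*2 = 44 chips; eligible A, B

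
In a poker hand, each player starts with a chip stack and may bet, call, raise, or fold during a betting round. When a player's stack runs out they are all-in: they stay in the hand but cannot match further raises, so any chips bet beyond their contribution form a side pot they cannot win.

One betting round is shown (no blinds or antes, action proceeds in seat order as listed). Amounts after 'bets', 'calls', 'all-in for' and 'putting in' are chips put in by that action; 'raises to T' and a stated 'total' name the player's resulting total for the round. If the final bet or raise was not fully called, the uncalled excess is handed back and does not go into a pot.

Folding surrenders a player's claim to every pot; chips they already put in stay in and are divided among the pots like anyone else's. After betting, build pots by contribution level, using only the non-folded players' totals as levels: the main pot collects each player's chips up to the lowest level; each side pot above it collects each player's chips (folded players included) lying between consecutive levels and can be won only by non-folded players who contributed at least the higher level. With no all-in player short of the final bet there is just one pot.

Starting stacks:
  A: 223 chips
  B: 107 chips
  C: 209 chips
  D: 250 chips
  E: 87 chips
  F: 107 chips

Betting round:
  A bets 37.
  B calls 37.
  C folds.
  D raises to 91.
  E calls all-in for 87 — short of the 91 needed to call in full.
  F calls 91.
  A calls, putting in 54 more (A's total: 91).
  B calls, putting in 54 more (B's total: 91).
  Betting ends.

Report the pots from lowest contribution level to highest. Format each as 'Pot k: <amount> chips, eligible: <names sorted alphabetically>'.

Contributions: A=91, B=91, D=91, E=87, F=91
Folded: C
Pot levels (distinct totals of non-folded players): 87, 91
Layer 1-87: 87 each from A, B, D, E, F = 87*5 = 435 chips; eligible A, B, D, E, F
Layer 88-91: 4 each from A, B, D, F = 4*4 = 16 chips; eligible A, B, D, F

Pot 1: 435 chips, eligible: A, B, D, E, F
Pot 2: 16 chips, eligible: A, B, D, F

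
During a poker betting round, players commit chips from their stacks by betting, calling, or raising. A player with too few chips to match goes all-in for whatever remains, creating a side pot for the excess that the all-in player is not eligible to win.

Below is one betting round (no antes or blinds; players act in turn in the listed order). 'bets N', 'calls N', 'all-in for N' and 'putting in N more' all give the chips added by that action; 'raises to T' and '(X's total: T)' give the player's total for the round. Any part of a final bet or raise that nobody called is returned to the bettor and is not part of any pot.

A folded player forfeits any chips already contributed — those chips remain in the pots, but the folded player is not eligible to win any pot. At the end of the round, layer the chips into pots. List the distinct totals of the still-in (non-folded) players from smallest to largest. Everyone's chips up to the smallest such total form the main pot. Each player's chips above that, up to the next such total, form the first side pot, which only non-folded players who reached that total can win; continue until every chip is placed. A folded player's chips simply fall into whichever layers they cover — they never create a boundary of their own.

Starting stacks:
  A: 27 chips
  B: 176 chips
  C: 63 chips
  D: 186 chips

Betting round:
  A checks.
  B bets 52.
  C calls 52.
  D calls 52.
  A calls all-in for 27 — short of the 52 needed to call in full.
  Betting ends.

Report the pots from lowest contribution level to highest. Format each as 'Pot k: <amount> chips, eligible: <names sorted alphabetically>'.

Pot 1: 108 chips, eligible: A, B, C, D
Pot 2: 75 chips, eligible: B, C, D

Derivation:
Contributions: A=27, B=52, C=52, D=52
Pot levels (distinct totals of non-folded players): 27, 52
Layer 1-27: 27 each from A, B, C, D = 27*4 = 108 chips; eligible A, B, C, D
Layer 28-52: 25 each from B, C, D = 25*3 = 75 chips; eligible B, C, D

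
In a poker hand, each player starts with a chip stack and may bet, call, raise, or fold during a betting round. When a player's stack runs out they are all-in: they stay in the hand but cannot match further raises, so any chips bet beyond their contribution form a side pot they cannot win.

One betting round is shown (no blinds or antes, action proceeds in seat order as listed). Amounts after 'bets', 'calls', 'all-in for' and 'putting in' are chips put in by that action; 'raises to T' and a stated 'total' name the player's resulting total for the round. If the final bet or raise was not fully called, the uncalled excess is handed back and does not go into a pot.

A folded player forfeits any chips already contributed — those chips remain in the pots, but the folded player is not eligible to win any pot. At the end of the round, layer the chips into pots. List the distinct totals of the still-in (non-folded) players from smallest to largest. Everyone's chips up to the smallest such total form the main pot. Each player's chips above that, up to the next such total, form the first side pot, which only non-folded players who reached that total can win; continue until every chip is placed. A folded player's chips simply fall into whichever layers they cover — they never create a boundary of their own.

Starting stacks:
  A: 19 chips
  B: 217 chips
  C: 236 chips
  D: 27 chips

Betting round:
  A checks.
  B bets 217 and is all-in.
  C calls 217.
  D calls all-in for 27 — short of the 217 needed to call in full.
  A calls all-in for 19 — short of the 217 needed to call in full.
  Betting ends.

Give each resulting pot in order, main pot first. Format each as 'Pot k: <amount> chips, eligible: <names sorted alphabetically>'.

Pot 1: 76 chips, eligible: A, B, C, D
Pot 2: 24 chips, eligible: B, C, D
Pot 3: 380 chips, eligible: B, C

Derivation:
Contributions: A=19, B=217, C=217, D=27
Pot levels (distinct totals of non-folded players): 19, 27, 217
Layer 1-19: 19 each from A, B, C, D = 19*4 = 76 chips; eligible A, B, C, D
Layer 20-27: 8 each from B, C, D = 8*3 = 24 chips; eligible B, C, D
Layer 28-217: 190 each from B, C = 190*2 = 380 chips; eligible B, C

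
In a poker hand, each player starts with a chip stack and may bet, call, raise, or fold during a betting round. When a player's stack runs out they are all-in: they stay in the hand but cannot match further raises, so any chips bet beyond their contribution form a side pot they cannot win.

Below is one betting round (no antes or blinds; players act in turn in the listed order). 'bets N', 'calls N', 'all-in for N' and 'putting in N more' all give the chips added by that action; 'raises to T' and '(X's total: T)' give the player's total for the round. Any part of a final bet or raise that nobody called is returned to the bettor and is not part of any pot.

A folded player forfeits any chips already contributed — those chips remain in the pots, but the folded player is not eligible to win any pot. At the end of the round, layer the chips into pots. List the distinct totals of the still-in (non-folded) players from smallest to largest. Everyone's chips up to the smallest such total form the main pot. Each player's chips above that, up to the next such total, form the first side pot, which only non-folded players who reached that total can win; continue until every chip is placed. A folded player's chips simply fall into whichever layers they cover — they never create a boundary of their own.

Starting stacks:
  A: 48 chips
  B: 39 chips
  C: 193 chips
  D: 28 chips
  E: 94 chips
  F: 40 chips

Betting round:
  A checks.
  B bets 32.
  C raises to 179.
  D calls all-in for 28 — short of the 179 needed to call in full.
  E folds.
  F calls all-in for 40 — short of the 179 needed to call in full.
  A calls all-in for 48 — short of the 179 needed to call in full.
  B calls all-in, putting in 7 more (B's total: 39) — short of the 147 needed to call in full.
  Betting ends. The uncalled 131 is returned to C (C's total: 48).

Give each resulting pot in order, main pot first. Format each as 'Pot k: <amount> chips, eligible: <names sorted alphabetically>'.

Contributions (after 131 returned to C): A=48, B=39, C=48, D=28, F=40
Folded: E
Pot levels (distinct totals of non-folded players): 28, 39, 40, 48
Layer 1-28: 28 each from A, B, C, D, F = 28*5 = 140 chips; eligible A, B, C, D, F
Layer 29-39: 11 each from A, B, C, F = 11*4 = 44 chips; eligible A, B, C, F
Layer 40-40: 1 each from A, C, F = 1*3 = 3 chips; eligible A, C, F
Layer 41-48: 8 each from A, C = 8*2 = 16 chips; eligible A, C

Pot 1: 140 chips, eligible: A, B, C, D, F
Pot 2: 44 chips, eligible: A, B, C, F
Pot 3: 3 chips, eligible: A, C, F
Pot 4: 16 chips, eligible: A, C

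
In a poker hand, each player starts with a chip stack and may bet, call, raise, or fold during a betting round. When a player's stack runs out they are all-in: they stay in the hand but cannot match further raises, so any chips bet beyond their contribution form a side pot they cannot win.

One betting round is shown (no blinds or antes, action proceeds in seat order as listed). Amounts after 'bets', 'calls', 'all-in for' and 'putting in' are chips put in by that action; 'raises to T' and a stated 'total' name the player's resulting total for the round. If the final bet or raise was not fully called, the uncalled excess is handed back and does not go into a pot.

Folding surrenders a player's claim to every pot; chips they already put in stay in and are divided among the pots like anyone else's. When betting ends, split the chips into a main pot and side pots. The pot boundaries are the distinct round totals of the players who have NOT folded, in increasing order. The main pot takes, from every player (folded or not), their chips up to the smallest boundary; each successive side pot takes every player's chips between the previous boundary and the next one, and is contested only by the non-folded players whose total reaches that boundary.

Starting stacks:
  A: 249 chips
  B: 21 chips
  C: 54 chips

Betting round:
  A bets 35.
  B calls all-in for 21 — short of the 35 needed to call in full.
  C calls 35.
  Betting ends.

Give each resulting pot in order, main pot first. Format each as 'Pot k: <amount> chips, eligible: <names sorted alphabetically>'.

Contributions: A=35, B=21, C=35
Pot levels (distinct totals of non-folded players): 21, 35
Layer 1-21: 21 each from A, B, C = 21*3 = 63 chips; eligible A, B, C
Layer 22-35: 14 each from A, C = 14*2 = 28 chips; eligible A, C

Pot 1: 63 chips, eligible: A, B, C
Pot 2: 28 chips, eligible: A, C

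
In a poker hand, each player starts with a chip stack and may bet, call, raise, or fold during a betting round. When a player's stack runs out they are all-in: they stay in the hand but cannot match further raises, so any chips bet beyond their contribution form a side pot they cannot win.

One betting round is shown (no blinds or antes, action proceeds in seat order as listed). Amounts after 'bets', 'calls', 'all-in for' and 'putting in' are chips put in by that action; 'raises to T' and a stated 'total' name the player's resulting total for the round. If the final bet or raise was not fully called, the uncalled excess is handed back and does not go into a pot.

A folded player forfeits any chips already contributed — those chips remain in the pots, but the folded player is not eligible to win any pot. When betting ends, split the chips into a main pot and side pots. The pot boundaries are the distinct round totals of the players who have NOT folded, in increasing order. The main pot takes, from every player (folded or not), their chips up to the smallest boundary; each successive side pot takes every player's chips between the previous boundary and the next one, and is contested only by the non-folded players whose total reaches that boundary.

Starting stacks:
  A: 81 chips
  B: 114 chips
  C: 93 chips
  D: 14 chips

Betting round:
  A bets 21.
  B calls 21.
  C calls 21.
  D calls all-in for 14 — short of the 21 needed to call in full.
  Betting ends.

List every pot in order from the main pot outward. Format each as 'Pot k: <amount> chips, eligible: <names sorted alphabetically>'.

Contributions: A=21, B=21, C=21, D=14
Pot levels (distinct totals of non-folded players): 14, 21
Layer 1-14: 14 each from A, B, C, D = 14*4 = 56 chips; eligible A, B, C, D
Layer 15-21: 7 each from A, B, C = 7*3 = 21 chips; eligible A, B, C

Pot 1: 56 chips, eligible: A, B, C, D
Pot 2: 21 chips, eligible: A, B, C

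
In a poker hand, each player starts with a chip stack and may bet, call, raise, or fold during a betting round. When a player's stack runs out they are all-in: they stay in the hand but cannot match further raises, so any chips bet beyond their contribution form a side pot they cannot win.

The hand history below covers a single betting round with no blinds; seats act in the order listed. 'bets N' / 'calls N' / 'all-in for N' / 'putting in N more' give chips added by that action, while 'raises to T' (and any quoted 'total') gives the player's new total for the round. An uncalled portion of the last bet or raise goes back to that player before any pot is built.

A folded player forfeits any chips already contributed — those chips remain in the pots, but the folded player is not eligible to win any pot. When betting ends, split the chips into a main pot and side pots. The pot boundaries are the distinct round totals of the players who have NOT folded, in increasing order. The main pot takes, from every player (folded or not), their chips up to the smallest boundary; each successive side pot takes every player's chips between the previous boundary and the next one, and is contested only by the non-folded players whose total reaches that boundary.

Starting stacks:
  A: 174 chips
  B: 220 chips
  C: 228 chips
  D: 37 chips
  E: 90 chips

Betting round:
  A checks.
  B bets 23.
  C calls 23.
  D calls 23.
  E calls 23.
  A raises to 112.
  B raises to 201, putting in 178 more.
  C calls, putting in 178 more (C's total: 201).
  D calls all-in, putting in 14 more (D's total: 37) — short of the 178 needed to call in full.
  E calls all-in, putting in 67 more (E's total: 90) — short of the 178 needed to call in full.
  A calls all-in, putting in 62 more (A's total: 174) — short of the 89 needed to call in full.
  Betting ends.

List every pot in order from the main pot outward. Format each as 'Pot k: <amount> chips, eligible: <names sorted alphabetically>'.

Contributions: A=174, B=201, C=201, D=37, E=90
Pot levels (distinct totals of non-folded players): 37, 90, 174, 201
Layer 1-37: 37 each from A, B, C, D, E = 37*5 = 185 chips; eligible A, B, C, D, E
Layer 38-90: 53 each from A, B, C, E = 53*4 = 212 chips; eligible A, B, C, E
Layer 91-174: 84 each from A, B, C = 84*3 = 252 chips; eligible A, B, C
Layer 175-201: 27 each from B, C = 27*2 = 54 chips; eligible B, C

Pot 1: 185 chips, eligible: A, B, C, D, E
Pot 2: 212 chips, eligible: A, B, C, E
Pot 3: 252 chips, eligible: A, B, C
Pot 4: 54 chips, eligible: B, C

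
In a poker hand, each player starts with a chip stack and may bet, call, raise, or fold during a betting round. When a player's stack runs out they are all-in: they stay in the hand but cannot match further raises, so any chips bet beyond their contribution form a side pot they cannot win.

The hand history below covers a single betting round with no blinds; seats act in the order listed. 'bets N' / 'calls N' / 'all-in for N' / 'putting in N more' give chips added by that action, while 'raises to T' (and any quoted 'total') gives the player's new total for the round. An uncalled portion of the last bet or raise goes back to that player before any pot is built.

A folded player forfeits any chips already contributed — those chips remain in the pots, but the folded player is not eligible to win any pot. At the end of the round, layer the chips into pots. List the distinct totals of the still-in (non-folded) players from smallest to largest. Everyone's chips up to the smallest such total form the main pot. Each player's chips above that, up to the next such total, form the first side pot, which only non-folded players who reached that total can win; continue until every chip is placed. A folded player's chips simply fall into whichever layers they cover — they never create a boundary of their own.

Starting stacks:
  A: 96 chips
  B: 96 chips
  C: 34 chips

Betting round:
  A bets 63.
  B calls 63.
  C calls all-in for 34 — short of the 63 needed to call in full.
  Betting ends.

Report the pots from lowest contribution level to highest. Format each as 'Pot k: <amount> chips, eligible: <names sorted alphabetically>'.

Contributions: A=63, B=63, C=34
Pot levels (distinct totals of non-folded players): 34, 63
Layer 1-34: 34 each from A, B, C = 34*3 = 102 chips; eligible A, B, C
Layer 35-63: 29 each from A, B = 29*2 = 58 chips; eligible A, B

Pot 1: 102 chips, eligible: A, B, C
Pot 2: 58 chips, eligible: A, B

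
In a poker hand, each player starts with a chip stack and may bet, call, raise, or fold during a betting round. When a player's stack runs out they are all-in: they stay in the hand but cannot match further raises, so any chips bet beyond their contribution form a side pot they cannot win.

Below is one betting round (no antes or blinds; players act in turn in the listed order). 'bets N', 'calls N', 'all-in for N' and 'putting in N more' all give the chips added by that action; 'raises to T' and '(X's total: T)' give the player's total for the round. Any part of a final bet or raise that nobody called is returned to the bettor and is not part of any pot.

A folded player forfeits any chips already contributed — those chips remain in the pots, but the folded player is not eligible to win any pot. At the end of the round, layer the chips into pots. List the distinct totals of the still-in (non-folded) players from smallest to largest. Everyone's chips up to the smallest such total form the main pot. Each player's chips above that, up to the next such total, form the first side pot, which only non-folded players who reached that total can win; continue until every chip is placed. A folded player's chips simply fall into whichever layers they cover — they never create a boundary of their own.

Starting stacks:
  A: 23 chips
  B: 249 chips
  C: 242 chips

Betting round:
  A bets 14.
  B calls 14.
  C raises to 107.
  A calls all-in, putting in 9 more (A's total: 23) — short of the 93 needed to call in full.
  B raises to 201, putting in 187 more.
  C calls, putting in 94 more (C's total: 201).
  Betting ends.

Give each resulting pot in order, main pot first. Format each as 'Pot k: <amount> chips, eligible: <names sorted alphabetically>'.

Contributions: A=23, B=201, C=201
Pot levels (distinct totals of non-folded players): 23, 201
Layer 1-23: 23 each from A, B, C = 23*3 = 69 chips; eligible A, B, C
Layer 24-201: 178 each from B, C = 178*2 = 356 chips; eligible B, C

Pot 1: 69 chips, eligible: A, B, C
Pot 2: 356 chips, eligible: B, C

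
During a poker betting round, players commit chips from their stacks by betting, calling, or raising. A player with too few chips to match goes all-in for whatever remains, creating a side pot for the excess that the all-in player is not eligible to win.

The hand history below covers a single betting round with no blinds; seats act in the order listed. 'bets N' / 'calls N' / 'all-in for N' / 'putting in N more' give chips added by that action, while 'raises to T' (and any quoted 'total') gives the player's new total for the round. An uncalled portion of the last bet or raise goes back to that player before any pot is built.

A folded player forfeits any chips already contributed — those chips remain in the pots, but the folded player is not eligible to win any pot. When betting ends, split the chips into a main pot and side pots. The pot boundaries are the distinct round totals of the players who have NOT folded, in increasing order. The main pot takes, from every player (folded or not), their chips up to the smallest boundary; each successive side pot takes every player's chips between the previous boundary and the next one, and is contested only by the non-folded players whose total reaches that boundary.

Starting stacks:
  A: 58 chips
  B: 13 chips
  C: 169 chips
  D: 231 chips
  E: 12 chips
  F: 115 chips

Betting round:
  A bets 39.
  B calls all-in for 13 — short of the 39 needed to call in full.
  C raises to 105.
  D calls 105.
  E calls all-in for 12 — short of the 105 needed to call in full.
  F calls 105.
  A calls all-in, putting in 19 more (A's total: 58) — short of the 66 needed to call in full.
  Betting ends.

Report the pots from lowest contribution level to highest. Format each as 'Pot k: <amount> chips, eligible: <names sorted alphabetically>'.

Contributions: A=58, B=13, C=105, D=105, E=12, F=105
Pot levels (distinct totals of non-folded players): 12, 13, 58, 105
Layer 1-12: 12 each from A, B, C, D, E, F = 12*6 = 72 chips; eligible A, B, C, D, E, F
Layer 13-13: 1 each from A, B, C, D, F = 1*5 = 5 chips; eligible A, B, C, D, F
Layer 14-58: 45 each from A, C, D, F = 45*4 = 180 chips; eligible A, C, D, F
Layer 59-105: 47 each from C, D, F = 47*3 = 141 chips; eligible C, D, F

Pot 1: 72 chips, eligible: A, B, C, D, E, F
Pot 2: 5 chips, eligible: A, B, C, D, F
Pot 3: 180 chips, eligible: A, C, D, F
Pot 4: 141 chips, eligible: C, D, F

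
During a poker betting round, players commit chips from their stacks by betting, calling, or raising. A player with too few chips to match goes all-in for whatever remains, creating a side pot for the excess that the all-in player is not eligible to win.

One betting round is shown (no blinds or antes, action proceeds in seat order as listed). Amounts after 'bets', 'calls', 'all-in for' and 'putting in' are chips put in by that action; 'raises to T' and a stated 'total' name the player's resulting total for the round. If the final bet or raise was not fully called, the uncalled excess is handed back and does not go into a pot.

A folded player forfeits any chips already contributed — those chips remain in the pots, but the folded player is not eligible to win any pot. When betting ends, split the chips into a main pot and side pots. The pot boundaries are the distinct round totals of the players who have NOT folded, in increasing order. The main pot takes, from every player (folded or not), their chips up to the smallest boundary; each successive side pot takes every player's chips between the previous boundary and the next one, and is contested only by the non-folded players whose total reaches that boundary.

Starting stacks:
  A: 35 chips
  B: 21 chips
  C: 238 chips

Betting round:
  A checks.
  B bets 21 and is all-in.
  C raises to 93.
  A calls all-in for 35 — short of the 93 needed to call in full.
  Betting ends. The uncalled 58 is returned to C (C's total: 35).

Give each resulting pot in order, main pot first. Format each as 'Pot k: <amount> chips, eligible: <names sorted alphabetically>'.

Contributions (after 58 returned to C): A=35, B=21, C=35
Pot levels (distinct totals of non-folded players): 21, 35
Layer 1-21: 21 each from A, B, C = 21*3 = 63 chips; eligible A, B, C
Layer 22-35: 14 each from A, C = 14*2 = 28 chips; eligible A, C

Pot 1: 63 chips, eligible: A, B, C
Pot 2: 28 chips, eligible: A, C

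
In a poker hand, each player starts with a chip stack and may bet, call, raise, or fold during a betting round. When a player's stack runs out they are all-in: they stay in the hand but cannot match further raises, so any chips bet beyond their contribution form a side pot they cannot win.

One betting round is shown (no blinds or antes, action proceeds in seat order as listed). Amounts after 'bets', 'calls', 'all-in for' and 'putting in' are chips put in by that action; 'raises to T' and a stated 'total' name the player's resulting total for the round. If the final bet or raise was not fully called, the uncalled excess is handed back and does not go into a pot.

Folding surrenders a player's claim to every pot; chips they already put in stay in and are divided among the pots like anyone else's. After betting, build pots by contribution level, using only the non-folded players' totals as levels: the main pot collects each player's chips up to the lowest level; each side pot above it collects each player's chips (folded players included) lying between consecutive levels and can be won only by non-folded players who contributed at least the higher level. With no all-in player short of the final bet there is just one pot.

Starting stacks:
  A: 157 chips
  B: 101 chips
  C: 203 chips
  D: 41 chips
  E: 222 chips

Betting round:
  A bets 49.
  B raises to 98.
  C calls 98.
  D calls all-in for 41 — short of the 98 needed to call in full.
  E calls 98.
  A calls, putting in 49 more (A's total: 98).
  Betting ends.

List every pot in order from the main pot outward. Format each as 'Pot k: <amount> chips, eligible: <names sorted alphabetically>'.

Contributions: A=98, B=98, C=98, D=41, E=98
Pot levels (distinct totals of non-folded players): 41, 98
Layer 1-41: 41 each from A, B, C, D, E = 41*5 = 205 chips; eligible A, B, C, D, E
Layer 42-98: 57 each from A, B, C, E = 57*4 = 228 chips; eligible A, B, C, E

Pot 1: 205 chips, eligible: A, B, C, D, E
Pot 2: 228 chips, eligible: A, B, C, E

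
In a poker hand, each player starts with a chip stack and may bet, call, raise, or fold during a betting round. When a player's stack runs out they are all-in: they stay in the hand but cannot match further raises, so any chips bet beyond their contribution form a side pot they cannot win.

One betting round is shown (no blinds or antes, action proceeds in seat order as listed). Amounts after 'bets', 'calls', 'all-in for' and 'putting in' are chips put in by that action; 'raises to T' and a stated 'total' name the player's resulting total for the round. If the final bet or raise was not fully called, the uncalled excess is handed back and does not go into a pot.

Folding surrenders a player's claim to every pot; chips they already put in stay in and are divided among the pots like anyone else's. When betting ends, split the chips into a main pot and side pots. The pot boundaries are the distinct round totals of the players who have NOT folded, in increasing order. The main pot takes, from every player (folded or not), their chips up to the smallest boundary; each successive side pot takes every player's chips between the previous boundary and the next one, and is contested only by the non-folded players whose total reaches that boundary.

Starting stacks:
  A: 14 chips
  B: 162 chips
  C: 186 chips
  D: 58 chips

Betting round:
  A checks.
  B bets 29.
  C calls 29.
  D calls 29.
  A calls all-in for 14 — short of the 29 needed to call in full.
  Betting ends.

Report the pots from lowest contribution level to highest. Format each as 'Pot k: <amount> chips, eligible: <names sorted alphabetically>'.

Contributions: A=14, B=29, C=29, D=29
Pot levels (distinct totals of non-folded players): 14, 29
Layer 1-14: 14 each from A, B, C, D = 14*4 = 56 chips; eligible A, B, C, D
Layer 15-29: 15 each from B, C, D = 15*3 = 45 chips; eligible B, C, D

Pot 1: 56 chips, eligible: A, B, C, D
Pot 2: 45 chips, eligible: B, C, D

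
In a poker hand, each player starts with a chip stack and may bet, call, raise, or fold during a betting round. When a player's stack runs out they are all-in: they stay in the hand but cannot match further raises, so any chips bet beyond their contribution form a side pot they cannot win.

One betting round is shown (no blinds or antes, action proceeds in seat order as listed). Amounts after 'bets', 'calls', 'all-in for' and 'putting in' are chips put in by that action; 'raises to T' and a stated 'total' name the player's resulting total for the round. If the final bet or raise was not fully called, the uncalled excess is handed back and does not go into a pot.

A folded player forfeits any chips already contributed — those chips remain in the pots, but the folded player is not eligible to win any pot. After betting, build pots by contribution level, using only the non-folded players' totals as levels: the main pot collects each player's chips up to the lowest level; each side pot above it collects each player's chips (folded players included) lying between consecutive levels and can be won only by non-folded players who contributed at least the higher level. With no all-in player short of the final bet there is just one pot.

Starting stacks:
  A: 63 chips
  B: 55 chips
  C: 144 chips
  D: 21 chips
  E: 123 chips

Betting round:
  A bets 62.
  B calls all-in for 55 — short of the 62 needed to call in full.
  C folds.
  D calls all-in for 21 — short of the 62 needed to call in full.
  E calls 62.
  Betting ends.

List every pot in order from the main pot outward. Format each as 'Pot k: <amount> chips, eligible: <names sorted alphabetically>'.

Pot 1: 84 chips, eligible: A, B, D, E
Pot 2: 102 chips, eligible: A, B, E
Pot 3: 14 chips, eligible: A, E

Derivation:
Contributions: A=62, B=55, D=21, E=62
Folded: C
Pot levels (distinct totals of non-folded players): 21, 55, 62
Layer 1-21: 21 each from A, B, D, E = 21*4 = 84 chips; eligible A, B, D, E
Layer 22-55: 34 each from A, B, E = 34*3 = 102 chips; eligible A, B, E
Layer 56-62: 7 each from A, E = 7*2 = 14 chips; eligible A, E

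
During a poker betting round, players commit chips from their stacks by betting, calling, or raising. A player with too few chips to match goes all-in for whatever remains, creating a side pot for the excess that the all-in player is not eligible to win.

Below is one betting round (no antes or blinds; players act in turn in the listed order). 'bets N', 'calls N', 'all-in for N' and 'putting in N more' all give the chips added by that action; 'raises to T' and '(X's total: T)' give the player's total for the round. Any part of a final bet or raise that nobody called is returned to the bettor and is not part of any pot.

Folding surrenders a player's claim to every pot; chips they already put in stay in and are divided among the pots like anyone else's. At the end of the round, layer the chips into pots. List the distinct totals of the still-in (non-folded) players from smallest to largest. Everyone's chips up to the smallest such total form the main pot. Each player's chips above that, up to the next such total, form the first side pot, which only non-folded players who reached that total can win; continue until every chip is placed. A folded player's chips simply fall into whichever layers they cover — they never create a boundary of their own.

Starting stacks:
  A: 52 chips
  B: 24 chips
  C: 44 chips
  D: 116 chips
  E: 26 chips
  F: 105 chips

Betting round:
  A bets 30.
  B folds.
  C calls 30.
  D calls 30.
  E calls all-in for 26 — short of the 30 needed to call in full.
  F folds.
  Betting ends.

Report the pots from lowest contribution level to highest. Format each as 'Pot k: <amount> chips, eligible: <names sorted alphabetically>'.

Pot 1: 104 chips, eligible: A, C, D, E
Pot 2: 12 chips, eligible: A, C, D

Derivation:
Contributions: A=30, C=30, D=30, E=26
Folded: B, F
Pot levels (distinct totals of non-folded players): 26, 30
Layer 1-26: 26 each from A, C, D, E = 26*4 = 104 chips; eligible A, C, D, E
Layer 27-30: 4 each from A, C, D = 4*3 = 12 chips; eligible A, C, D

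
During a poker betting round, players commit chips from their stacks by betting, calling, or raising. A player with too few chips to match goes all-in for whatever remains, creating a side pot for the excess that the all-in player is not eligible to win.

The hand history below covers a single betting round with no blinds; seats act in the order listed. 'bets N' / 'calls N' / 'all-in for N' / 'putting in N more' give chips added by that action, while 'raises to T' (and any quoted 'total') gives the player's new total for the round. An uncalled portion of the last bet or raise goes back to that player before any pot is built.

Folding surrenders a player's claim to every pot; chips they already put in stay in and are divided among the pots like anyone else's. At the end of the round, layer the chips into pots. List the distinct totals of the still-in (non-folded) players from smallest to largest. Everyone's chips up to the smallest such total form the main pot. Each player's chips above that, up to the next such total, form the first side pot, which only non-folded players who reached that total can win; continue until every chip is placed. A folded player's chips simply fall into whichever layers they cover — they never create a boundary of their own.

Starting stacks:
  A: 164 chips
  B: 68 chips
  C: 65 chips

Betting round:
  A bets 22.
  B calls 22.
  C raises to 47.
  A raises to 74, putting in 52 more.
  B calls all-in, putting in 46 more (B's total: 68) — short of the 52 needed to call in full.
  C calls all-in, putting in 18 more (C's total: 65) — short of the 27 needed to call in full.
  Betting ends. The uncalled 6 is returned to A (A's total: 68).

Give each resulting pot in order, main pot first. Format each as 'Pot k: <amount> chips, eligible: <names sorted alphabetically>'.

Pot 1: 195 chips, eligible: A, B, C
Pot 2: 6 chips, eligible: A, B

Derivation:
Contributions (after 6 returned to A): A=68, B=68, C=65
Pot levels (distinct totals of non-folded players): 65, 68
Layer 1-65: 65 each from A, B, C = 65*3 = 195 chips; eligible A, B, C
Layer 66-68: 3 each from A, B = 3*2 = 6 chips; eligible A, B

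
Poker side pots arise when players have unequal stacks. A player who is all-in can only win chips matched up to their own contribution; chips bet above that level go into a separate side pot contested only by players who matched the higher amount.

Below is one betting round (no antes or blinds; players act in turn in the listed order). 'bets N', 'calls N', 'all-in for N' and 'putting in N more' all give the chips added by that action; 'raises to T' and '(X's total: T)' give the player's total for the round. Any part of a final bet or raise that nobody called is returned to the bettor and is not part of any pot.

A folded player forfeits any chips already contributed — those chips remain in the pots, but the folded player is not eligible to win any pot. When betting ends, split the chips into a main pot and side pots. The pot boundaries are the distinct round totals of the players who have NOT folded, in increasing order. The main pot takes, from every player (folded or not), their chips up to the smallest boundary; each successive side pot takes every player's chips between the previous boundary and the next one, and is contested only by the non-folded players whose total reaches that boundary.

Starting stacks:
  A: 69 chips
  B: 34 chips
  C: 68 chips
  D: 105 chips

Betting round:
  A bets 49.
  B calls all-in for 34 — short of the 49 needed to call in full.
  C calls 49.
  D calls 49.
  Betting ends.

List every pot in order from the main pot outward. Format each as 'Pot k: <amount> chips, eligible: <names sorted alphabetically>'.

Contributions: A=49, B=34, C=49, D=49
Pot levels (distinct totals of non-folded players): 34, 49
Layer 1-34: 34 each from A, B, C, D = 34*4 = 136 chips; eligible A, B, C, D
Layer 35-49: 15 each from A, C, D = 15*3 = 45 chips; eligible A, C, D

Pot 1: 136 chips, eligible: A, B, C, D
Pot 2: 45 chips, eligible: A, C, D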